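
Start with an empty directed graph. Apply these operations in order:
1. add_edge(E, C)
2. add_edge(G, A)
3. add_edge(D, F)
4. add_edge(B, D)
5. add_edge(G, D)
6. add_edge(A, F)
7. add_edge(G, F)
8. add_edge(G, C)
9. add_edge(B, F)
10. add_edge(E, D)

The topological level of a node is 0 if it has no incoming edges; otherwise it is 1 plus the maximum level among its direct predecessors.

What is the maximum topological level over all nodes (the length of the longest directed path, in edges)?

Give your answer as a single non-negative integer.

Op 1: add_edge(E, C). Edges now: 1
Op 2: add_edge(G, A). Edges now: 2
Op 3: add_edge(D, F). Edges now: 3
Op 4: add_edge(B, D). Edges now: 4
Op 5: add_edge(G, D). Edges now: 5
Op 6: add_edge(A, F). Edges now: 6
Op 7: add_edge(G, F). Edges now: 7
Op 8: add_edge(G, C). Edges now: 8
Op 9: add_edge(B, F). Edges now: 9
Op 10: add_edge(E, D). Edges now: 10
Compute levels (Kahn BFS):
  sources (in-degree 0): B, E, G
  process B: level=0
    B->D: in-degree(D)=2, level(D)>=1
    B->F: in-degree(F)=3, level(F)>=1
  process E: level=0
    E->C: in-degree(C)=1, level(C)>=1
    E->D: in-degree(D)=1, level(D)>=1
  process G: level=0
    G->A: in-degree(A)=0, level(A)=1, enqueue
    G->C: in-degree(C)=0, level(C)=1, enqueue
    G->D: in-degree(D)=0, level(D)=1, enqueue
    G->F: in-degree(F)=2, level(F)>=1
  process A: level=1
    A->F: in-degree(F)=1, level(F)>=2
  process C: level=1
  process D: level=1
    D->F: in-degree(F)=0, level(F)=2, enqueue
  process F: level=2
All levels: A:1, B:0, C:1, D:1, E:0, F:2, G:0
max level = 2

Answer: 2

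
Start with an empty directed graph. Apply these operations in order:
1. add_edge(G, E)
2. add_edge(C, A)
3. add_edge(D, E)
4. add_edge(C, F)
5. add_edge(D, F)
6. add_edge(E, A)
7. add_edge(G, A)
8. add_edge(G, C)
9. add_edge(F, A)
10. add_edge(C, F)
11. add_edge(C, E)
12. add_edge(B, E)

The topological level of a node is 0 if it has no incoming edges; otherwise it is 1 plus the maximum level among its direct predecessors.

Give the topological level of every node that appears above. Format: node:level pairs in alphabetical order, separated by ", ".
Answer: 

Op 1: add_edge(G, E). Edges now: 1
Op 2: add_edge(C, A). Edges now: 2
Op 3: add_edge(D, E). Edges now: 3
Op 4: add_edge(C, F). Edges now: 4
Op 5: add_edge(D, F). Edges now: 5
Op 6: add_edge(E, A). Edges now: 6
Op 7: add_edge(G, A). Edges now: 7
Op 8: add_edge(G, C). Edges now: 8
Op 9: add_edge(F, A). Edges now: 9
Op 10: add_edge(C, F) (duplicate, no change). Edges now: 9
Op 11: add_edge(C, E). Edges now: 10
Op 12: add_edge(B, E). Edges now: 11
Compute levels (Kahn BFS):
  sources (in-degree 0): B, D, G
  process B: level=0
    B->E: in-degree(E)=3, level(E)>=1
  process D: level=0
    D->E: in-degree(E)=2, level(E)>=1
    D->F: in-degree(F)=1, level(F)>=1
  process G: level=0
    G->A: in-degree(A)=3, level(A)>=1
    G->C: in-degree(C)=0, level(C)=1, enqueue
    G->E: in-degree(E)=1, level(E)>=1
  process C: level=1
    C->A: in-degree(A)=2, level(A)>=2
    C->E: in-degree(E)=0, level(E)=2, enqueue
    C->F: in-degree(F)=0, level(F)=2, enqueue
  process E: level=2
    E->A: in-degree(A)=1, level(A)>=3
  process F: level=2
    F->A: in-degree(A)=0, level(A)=3, enqueue
  process A: level=3
All levels: A:3, B:0, C:1, D:0, E:2, F:2, G:0

Answer: A:3, B:0, C:1, D:0, E:2, F:2, G:0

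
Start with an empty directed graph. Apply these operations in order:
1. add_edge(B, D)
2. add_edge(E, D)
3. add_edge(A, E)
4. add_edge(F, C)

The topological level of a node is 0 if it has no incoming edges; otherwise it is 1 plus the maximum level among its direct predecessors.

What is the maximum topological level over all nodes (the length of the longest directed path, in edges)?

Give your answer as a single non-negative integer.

Answer: 2

Derivation:
Op 1: add_edge(B, D). Edges now: 1
Op 2: add_edge(E, D). Edges now: 2
Op 3: add_edge(A, E). Edges now: 3
Op 4: add_edge(F, C). Edges now: 4
Compute levels (Kahn BFS):
  sources (in-degree 0): A, B, F
  process A: level=0
    A->E: in-degree(E)=0, level(E)=1, enqueue
  process B: level=0
    B->D: in-degree(D)=1, level(D)>=1
  process F: level=0
    F->C: in-degree(C)=0, level(C)=1, enqueue
  process E: level=1
    E->D: in-degree(D)=0, level(D)=2, enqueue
  process C: level=1
  process D: level=2
All levels: A:0, B:0, C:1, D:2, E:1, F:0
max level = 2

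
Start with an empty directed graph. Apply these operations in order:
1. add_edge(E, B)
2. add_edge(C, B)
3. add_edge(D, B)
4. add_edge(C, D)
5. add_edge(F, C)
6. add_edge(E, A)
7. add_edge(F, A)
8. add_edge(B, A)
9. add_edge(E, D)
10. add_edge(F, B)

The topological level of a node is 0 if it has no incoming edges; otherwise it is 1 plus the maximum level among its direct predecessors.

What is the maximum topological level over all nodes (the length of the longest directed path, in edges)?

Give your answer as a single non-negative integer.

Answer: 4

Derivation:
Op 1: add_edge(E, B). Edges now: 1
Op 2: add_edge(C, B). Edges now: 2
Op 3: add_edge(D, B). Edges now: 3
Op 4: add_edge(C, D). Edges now: 4
Op 5: add_edge(F, C). Edges now: 5
Op 6: add_edge(E, A). Edges now: 6
Op 7: add_edge(F, A). Edges now: 7
Op 8: add_edge(B, A). Edges now: 8
Op 9: add_edge(E, D). Edges now: 9
Op 10: add_edge(F, B). Edges now: 10
Compute levels (Kahn BFS):
  sources (in-degree 0): E, F
  process E: level=0
    E->A: in-degree(A)=2, level(A)>=1
    E->B: in-degree(B)=3, level(B)>=1
    E->D: in-degree(D)=1, level(D)>=1
  process F: level=0
    F->A: in-degree(A)=1, level(A)>=1
    F->B: in-degree(B)=2, level(B)>=1
    F->C: in-degree(C)=0, level(C)=1, enqueue
  process C: level=1
    C->B: in-degree(B)=1, level(B)>=2
    C->D: in-degree(D)=0, level(D)=2, enqueue
  process D: level=2
    D->B: in-degree(B)=0, level(B)=3, enqueue
  process B: level=3
    B->A: in-degree(A)=0, level(A)=4, enqueue
  process A: level=4
All levels: A:4, B:3, C:1, D:2, E:0, F:0
max level = 4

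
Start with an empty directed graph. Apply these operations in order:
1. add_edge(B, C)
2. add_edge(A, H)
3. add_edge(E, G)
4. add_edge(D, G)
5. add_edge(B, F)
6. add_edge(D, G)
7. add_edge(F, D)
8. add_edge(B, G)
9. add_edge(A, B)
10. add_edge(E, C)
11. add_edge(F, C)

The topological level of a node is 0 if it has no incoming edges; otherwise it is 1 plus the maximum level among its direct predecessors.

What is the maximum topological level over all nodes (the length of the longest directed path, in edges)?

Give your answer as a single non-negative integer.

Op 1: add_edge(B, C). Edges now: 1
Op 2: add_edge(A, H). Edges now: 2
Op 3: add_edge(E, G). Edges now: 3
Op 4: add_edge(D, G). Edges now: 4
Op 5: add_edge(B, F). Edges now: 5
Op 6: add_edge(D, G) (duplicate, no change). Edges now: 5
Op 7: add_edge(F, D). Edges now: 6
Op 8: add_edge(B, G). Edges now: 7
Op 9: add_edge(A, B). Edges now: 8
Op 10: add_edge(E, C). Edges now: 9
Op 11: add_edge(F, C). Edges now: 10
Compute levels (Kahn BFS):
  sources (in-degree 0): A, E
  process A: level=0
    A->B: in-degree(B)=0, level(B)=1, enqueue
    A->H: in-degree(H)=0, level(H)=1, enqueue
  process E: level=0
    E->C: in-degree(C)=2, level(C)>=1
    E->G: in-degree(G)=2, level(G)>=1
  process B: level=1
    B->C: in-degree(C)=1, level(C)>=2
    B->F: in-degree(F)=0, level(F)=2, enqueue
    B->G: in-degree(G)=1, level(G)>=2
  process H: level=1
  process F: level=2
    F->C: in-degree(C)=0, level(C)=3, enqueue
    F->D: in-degree(D)=0, level(D)=3, enqueue
  process C: level=3
  process D: level=3
    D->G: in-degree(G)=0, level(G)=4, enqueue
  process G: level=4
All levels: A:0, B:1, C:3, D:3, E:0, F:2, G:4, H:1
max level = 4

Answer: 4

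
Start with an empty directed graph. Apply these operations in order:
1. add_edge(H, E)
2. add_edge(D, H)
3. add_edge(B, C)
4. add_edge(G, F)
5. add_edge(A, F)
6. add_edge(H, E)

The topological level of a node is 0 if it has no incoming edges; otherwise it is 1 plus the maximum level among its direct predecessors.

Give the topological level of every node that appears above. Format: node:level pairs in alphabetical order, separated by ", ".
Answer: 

Op 1: add_edge(H, E). Edges now: 1
Op 2: add_edge(D, H). Edges now: 2
Op 3: add_edge(B, C). Edges now: 3
Op 4: add_edge(G, F). Edges now: 4
Op 5: add_edge(A, F). Edges now: 5
Op 6: add_edge(H, E) (duplicate, no change). Edges now: 5
Compute levels (Kahn BFS):
  sources (in-degree 0): A, B, D, G
  process A: level=0
    A->F: in-degree(F)=1, level(F)>=1
  process B: level=0
    B->C: in-degree(C)=0, level(C)=1, enqueue
  process D: level=0
    D->H: in-degree(H)=0, level(H)=1, enqueue
  process G: level=0
    G->F: in-degree(F)=0, level(F)=1, enqueue
  process C: level=1
  process H: level=1
    H->E: in-degree(E)=0, level(E)=2, enqueue
  process F: level=1
  process E: level=2
All levels: A:0, B:0, C:1, D:0, E:2, F:1, G:0, H:1

Answer: A:0, B:0, C:1, D:0, E:2, F:1, G:0, H:1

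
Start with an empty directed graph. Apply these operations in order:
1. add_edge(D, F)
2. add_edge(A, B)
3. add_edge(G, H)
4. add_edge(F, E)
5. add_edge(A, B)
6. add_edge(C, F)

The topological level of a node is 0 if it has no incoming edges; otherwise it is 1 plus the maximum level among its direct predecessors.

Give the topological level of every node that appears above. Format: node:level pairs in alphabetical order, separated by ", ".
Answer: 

Op 1: add_edge(D, F). Edges now: 1
Op 2: add_edge(A, B). Edges now: 2
Op 3: add_edge(G, H). Edges now: 3
Op 4: add_edge(F, E). Edges now: 4
Op 5: add_edge(A, B) (duplicate, no change). Edges now: 4
Op 6: add_edge(C, F). Edges now: 5
Compute levels (Kahn BFS):
  sources (in-degree 0): A, C, D, G
  process A: level=0
    A->B: in-degree(B)=0, level(B)=1, enqueue
  process C: level=0
    C->F: in-degree(F)=1, level(F)>=1
  process D: level=0
    D->F: in-degree(F)=0, level(F)=1, enqueue
  process G: level=0
    G->H: in-degree(H)=0, level(H)=1, enqueue
  process B: level=1
  process F: level=1
    F->E: in-degree(E)=0, level(E)=2, enqueue
  process H: level=1
  process E: level=2
All levels: A:0, B:1, C:0, D:0, E:2, F:1, G:0, H:1

Answer: A:0, B:1, C:0, D:0, E:2, F:1, G:0, H:1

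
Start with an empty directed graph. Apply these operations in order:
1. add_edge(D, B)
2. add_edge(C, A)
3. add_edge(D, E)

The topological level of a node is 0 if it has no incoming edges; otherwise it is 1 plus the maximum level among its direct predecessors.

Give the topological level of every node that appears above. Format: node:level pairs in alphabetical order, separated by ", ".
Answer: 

Op 1: add_edge(D, B). Edges now: 1
Op 2: add_edge(C, A). Edges now: 2
Op 3: add_edge(D, E). Edges now: 3
Compute levels (Kahn BFS):
  sources (in-degree 0): C, D
  process C: level=0
    C->A: in-degree(A)=0, level(A)=1, enqueue
  process D: level=0
    D->B: in-degree(B)=0, level(B)=1, enqueue
    D->E: in-degree(E)=0, level(E)=1, enqueue
  process A: level=1
  process B: level=1
  process E: level=1
All levels: A:1, B:1, C:0, D:0, E:1

Answer: A:1, B:1, C:0, D:0, E:1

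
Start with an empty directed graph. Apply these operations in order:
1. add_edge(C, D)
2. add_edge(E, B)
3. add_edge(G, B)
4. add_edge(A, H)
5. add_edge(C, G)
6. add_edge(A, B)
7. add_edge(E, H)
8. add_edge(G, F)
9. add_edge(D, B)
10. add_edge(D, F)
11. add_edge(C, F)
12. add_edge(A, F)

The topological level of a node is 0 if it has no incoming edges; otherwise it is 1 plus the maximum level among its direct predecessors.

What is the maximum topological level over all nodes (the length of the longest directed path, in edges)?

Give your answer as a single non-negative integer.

Answer: 2

Derivation:
Op 1: add_edge(C, D). Edges now: 1
Op 2: add_edge(E, B). Edges now: 2
Op 3: add_edge(G, B). Edges now: 3
Op 4: add_edge(A, H). Edges now: 4
Op 5: add_edge(C, G). Edges now: 5
Op 6: add_edge(A, B). Edges now: 6
Op 7: add_edge(E, H). Edges now: 7
Op 8: add_edge(G, F). Edges now: 8
Op 9: add_edge(D, B). Edges now: 9
Op 10: add_edge(D, F). Edges now: 10
Op 11: add_edge(C, F). Edges now: 11
Op 12: add_edge(A, F). Edges now: 12
Compute levels (Kahn BFS):
  sources (in-degree 0): A, C, E
  process A: level=0
    A->B: in-degree(B)=3, level(B)>=1
    A->F: in-degree(F)=3, level(F)>=1
    A->H: in-degree(H)=1, level(H)>=1
  process C: level=0
    C->D: in-degree(D)=0, level(D)=1, enqueue
    C->F: in-degree(F)=2, level(F)>=1
    C->G: in-degree(G)=0, level(G)=1, enqueue
  process E: level=0
    E->B: in-degree(B)=2, level(B)>=1
    E->H: in-degree(H)=0, level(H)=1, enqueue
  process D: level=1
    D->B: in-degree(B)=1, level(B)>=2
    D->F: in-degree(F)=1, level(F)>=2
  process G: level=1
    G->B: in-degree(B)=0, level(B)=2, enqueue
    G->F: in-degree(F)=0, level(F)=2, enqueue
  process H: level=1
  process B: level=2
  process F: level=2
All levels: A:0, B:2, C:0, D:1, E:0, F:2, G:1, H:1
max level = 2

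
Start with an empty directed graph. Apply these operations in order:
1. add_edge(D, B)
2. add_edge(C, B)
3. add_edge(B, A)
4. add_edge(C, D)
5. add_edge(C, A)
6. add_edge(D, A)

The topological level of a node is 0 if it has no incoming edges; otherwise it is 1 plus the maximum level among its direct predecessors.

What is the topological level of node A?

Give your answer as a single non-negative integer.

Op 1: add_edge(D, B). Edges now: 1
Op 2: add_edge(C, B). Edges now: 2
Op 3: add_edge(B, A). Edges now: 3
Op 4: add_edge(C, D). Edges now: 4
Op 5: add_edge(C, A). Edges now: 5
Op 6: add_edge(D, A). Edges now: 6
Compute levels (Kahn BFS):
  sources (in-degree 0): C
  process C: level=0
    C->A: in-degree(A)=2, level(A)>=1
    C->B: in-degree(B)=1, level(B)>=1
    C->D: in-degree(D)=0, level(D)=1, enqueue
  process D: level=1
    D->A: in-degree(A)=1, level(A)>=2
    D->B: in-degree(B)=0, level(B)=2, enqueue
  process B: level=2
    B->A: in-degree(A)=0, level(A)=3, enqueue
  process A: level=3
All levels: A:3, B:2, C:0, D:1
level(A) = 3

Answer: 3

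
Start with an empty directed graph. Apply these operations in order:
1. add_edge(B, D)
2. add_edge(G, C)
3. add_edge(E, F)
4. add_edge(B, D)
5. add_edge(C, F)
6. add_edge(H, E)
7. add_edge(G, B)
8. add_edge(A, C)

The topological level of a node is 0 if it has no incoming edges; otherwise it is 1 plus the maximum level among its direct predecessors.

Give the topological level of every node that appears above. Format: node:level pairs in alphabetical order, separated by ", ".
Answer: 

Answer: A:0, B:1, C:1, D:2, E:1, F:2, G:0, H:0

Derivation:
Op 1: add_edge(B, D). Edges now: 1
Op 2: add_edge(G, C). Edges now: 2
Op 3: add_edge(E, F). Edges now: 3
Op 4: add_edge(B, D) (duplicate, no change). Edges now: 3
Op 5: add_edge(C, F). Edges now: 4
Op 6: add_edge(H, E). Edges now: 5
Op 7: add_edge(G, B). Edges now: 6
Op 8: add_edge(A, C). Edges now: 7
Compute levels (Kahn BFS):
  sources (in-degree 0): A, G, H
  process A: level=0
    A->C: in-degree(C)=1, level(C)>=1
  process G: level=0
    G->B: in-degree(B)=0, level(B)=1, enqueue
    G->C: in-degree(C)=0, level(C)=1, enqueue
  process H: level=0
    H->E: in-degree(E)=0, level(E)=1, enqueue
  process B: level=1
    B->D: in-degree(D)=0, level(D)=2, enqueue
  process C: level=1
    C->F: in-degree(F)=1, level(F)>=2
  process E: level=1
    E->F: in-degree(F)=0, level(F)=2, enqueue
  process D: level=2
  process F: level=2
All levels: A:0, B:1, C:1, D:2, E:1, F:2, G:0, H:0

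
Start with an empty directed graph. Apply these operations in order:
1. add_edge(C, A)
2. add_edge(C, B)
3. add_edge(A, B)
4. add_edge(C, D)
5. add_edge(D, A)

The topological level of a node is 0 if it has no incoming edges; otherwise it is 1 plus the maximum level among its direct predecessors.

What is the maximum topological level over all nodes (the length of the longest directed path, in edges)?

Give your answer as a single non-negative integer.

Answer: 3

Derivation:
Op 1: add_edge(C, A). Edges now: 1
Op 2: add_edge(C, B). Edges now: 2
Op 3: add_edge(A, B). Edges now: 3
Op 4: add_edge(C, D). Edges now: 4
Op 5: add_edge(D, A). Edges now: 5
Compute levels (Kahn BFS):
  sources (in-degree 0): C
  process C: level=0
    C->A: in-degree(A)=1, level(A)>=1
    C->B: in-degree(B)=1, level(B)>=1
    C->D: in-degree(D)=0, level(D)=1, enqueue
  process D: level=1
    D->A: in-degree(A)=0, level(A)=2, enqueue
  process A: level=2
    A->B: in-degree(B)=0, level(B)=3, enqueue
  process B: level=3
All levels: A:2, B:3, C:0, D:1
max level = 3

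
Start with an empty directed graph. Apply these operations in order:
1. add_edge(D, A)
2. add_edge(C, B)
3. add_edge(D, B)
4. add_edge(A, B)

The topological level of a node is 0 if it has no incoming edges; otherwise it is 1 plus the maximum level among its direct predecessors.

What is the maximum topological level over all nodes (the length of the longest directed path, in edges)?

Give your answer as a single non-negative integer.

Answer: 2

Derivation:
Op 1: add_edge(D, A). Edges now: 1
Op 2: add_edge(C, B). Edges now: 2
Op 3: add_edge(D, B). Edges now: 3
Op 4: add_edge(A, B). Edges now: 4
Compute levels (Kahn BFS):
  sources (in-degree 0): C, D
  process C: level=0
    C->B: in-degree(B)=2, level(B)>=1
  process D: level=0
    D->A: in-degree(A)=0, level(A)=1, enqueue
    D->B: in-degree(B)=1, level(B)>=1
  process A: level=1
    A->B: in-degree(B)=0, level(B)=2, enqueue
  process B: level=2
All levels: A:1, B:2, C:0, D:0
max level = 2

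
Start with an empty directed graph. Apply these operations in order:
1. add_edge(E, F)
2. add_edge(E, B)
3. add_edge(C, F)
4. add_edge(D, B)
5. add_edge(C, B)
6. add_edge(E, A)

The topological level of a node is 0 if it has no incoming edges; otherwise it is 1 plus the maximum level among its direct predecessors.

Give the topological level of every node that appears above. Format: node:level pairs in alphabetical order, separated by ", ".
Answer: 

Answer: A:1, B:1, C:0, D:0, E:0, F:1

Derivation:
Op 1: add_edge(E, F). Edges now: 1
Op 2: add_edge(E, B). Edges now: 2
Op 3: add_edge(C, F). Edges now: 3
Op 4: add_edge(D, B). Edges now: 4
Op 5: add_edge(C, B). Edges now: 5
Op 6: add_edge(E, A). Edges now: 6
Compute levels (Kahn BFS):
  sources (in-degree 0): C, D, E
  process C: level=0
    C->B: in-degree(B)=2, level(B)>=1
    C->F: in-degree(F)=1, level(F)>=1
  process D: level=0
    D->B: in-degree(B)=1, level(B)>=1
  process E: level=0
    E->A: in-degree(A)=0, level(A)=1, enqueue
    E->B: in-degree(B)=0, level(B)=1, enqueue
    E->F: in-degree(F)=0, level(F)=1, enqueue
  process A: level=1
  process B: level=1
  process F: level=1
All levels: A:1, B:1, C:0, D:0, E:0, F:1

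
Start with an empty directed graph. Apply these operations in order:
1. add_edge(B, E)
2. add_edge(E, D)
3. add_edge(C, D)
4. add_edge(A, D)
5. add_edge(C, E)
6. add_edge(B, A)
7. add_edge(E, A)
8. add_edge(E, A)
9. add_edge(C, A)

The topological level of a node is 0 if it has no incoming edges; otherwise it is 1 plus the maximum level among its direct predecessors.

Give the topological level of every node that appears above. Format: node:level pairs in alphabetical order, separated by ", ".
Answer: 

Answer: A:2, B:0, C:0, D:3, E:1

Derivation:
Op 1: add_edge(B, E). Edges now: 1
Op 2: add_edge(E, D). Edges now: 2
Op 3: add_edge(C, D). Edges now: 3
Op 4: add_edge(A, D). Edges now: 4
Op 5: add_edge(C, E). Edges now: 5
Op 6: add_edge(B, A). Edges now: 6
Op 7: add_edge(E, A). Edges now: 7
Op 8: add_edge(E, A) (duplicate, no change). Edges now: 7
Op 9: add_edge(C, A). Edges now: 8
Compute levels (Kahn BFS):
  sources (in-degree 0): B, C
  process B: level=0
    B->A: in-degree(A)=2, level(A)>=1
    B->E: in-degree(E)=1, level(E)>=1
  process C: level=0
    C->A: in-degree(A)=1, level(A)>=1
    C->D: in-degree(D)=2, level(D)>=1
    C->E: in-degree(E)=0, level(E)=1, enqueue
  process E: level=1
    E->A: in-degree(A)=0, level(A)=2, enqueue
    E->D: in-degree(D)=1, level(D)>=2
  process A: level=2
    A->D: in-degree(D)=0, level(D)=3, enqueue
  process D: level=3
All levels: A:2, B:0, C:0, D:3, E:1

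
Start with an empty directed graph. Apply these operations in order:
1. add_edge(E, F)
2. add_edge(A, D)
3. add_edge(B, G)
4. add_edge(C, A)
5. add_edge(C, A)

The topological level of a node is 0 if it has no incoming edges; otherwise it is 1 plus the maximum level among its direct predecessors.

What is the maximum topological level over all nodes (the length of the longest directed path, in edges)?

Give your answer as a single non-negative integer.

Answer: 2

Derivation:
Op 1: add_edge(E, F). Edges now: 1
Op 2: add_edge(A, D). Edges now: 2
Op 3: add_edge(B, G). Edges now: 3
Op 4: add_edge(C, A). Edges now: 4
Op 5: add_edge(C, A) (duplicate, no change). Edges now: 4
Compute levels (Kahn BFS):
  sources (in-degree 0): B, C, E
  process B: level=0
    B->G: in-degree(G)=0, level(G)=1, enqueue
  process C: level=0
    C->A: in-degree(A)=0, level(A)=1, enqueue
  process E: level=0
    E->F: in-degree(F)=0, level(F)=1, enqueue
  process G: level=1
  process A: level=1
    A->D: in-degree(D)=0, level(D)=2, enqueue
  process F: level=1
  process D: level=2
All levels: A:1, B:0, C:0, D:2, E:0, F:1, G:1
max level = 2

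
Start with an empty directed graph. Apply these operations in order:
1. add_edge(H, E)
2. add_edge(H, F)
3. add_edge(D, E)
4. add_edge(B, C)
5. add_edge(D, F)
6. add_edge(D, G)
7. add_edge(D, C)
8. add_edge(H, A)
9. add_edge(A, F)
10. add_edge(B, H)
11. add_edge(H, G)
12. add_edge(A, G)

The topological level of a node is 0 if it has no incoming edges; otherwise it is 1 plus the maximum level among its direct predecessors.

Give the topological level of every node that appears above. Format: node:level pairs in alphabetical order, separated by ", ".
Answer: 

Answer: A:2, B:0, C:1, D:0, E:2, F:3, G:3, H:1

Derivation:
Op 1: add_edge(H, E). Edges now: 1
Op 2: add_edge(H, F). Edges now: 2
Op 3: add_edge(D, E). Edges now: 3
Op 4: add_edge(B, C). Edges now: 4
Op 5: add_edge(D, F). Edges now: 5
Op 6: add_edge(D, G). Edges now: 6
Op 7: add_edge(D, C). Edges now: 7
Op 8: add_edge(H, A). Edges now: 8
Op 9: add_edge(A, F). Edges now: 9
Op 10: add_edge(B, H). Edges now: 10
Op 11: add_edge(H, G). Edges now: 11
Op 12: add_edge(A, G). Edges now: 12
Compute levels (Kahn BFS):
  sources (in-degree 0): B, D
  process B: level=0
    B->C: in-degree(C)=1, level(C)>=1
    B->H: in-degree(H)=0, level(H)=1, enqueue
  process D: level=0
    D->C: in-degree(C)=0, level(C)=1, enqueue
    D->E: in-degree(E)=1, level(E)>=1
    D->F: in-degree(F)=2, level(F)>=1
    D->G: in-degree(G)=2, level(G)>=1
  process H: level=1
    H->A: in-degree(A)=0, level(A)=2, enqueue
    H->E: in-degree(E)=0, level(E)=2, enqueue
    H->F: in-degree(F)=1, level(F)>=2
    H->G: in-degree(G)=1, level(G)>=2
  process C: level=1
  process A: level=2
    A->F: in-degree(F)=0, level(F)=3, enqueue
    A->G: in-degree(G)=0, level(G)=3, enqueue
  process E: level=2
  process F: level=3
  process G: level=3
All levels: A:2, B:0, C:1, D:0, E:2, F:3, G:3, H:1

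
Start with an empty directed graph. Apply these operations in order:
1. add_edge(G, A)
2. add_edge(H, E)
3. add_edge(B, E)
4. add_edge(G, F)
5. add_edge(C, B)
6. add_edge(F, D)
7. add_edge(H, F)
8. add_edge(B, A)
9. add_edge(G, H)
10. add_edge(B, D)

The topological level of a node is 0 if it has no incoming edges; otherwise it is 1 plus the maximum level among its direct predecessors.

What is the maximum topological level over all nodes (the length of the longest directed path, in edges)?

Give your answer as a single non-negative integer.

Answer: 3

Derivation:
Op 1: add_edge(G, A). Edges now: 1
Op 2: add_edge(H, E). Edges now: 2
Op 3: add_edge(B, E). Edges now: 3
Op 4: add_edge(G, F). Edges now: 4
Op 5: add_edge(C, B). Edges now: 5
Op 6: add_edge(F, D). Edges now: 6
Op 7: add_edge(H, F). Edges now: 7
Op 8: add_edge(B, A). Edges now: 8
Op 9: add_edge(G, H). Edges now: 9
Op 10: add_edge(B, D). Edges now: 10
Compute levels (Kahn BFS):
  sources (in-degree 0): C, G
  process C: level=0
    C->B: in-degree(B)=0, level(B)=1, enqueue
  process G: level=0
    G->A: in-degree(A)=1, level(A)>=1
    G->F: in-degree(F)=1, level(F)>=1
    G->H: in-degree(H)=0, level(H)=1, enqueue
  process B: level=1
    B->A: in-degree(A)=0, level(A)=2, enqueue
    B->D: in-degree(D)=1, level(D)>=2
    B->E: in-degree(E)=1, level(E)>=2
  process H: level=1
    H->E: in-degree(E)=0, level(E)=2, enqueue
    H->F: in-degree(F)=0, level(F)=2, enqueue
  process A: level=2
  process E: level=2
  process F: level=2
    F->D: in-degree(D)=0, level(D)=3, enqueue
  process D: level=3
All levels: A:2, B:1, C:0, D:3, E:2, F:2, G:0, H:1
max level = 3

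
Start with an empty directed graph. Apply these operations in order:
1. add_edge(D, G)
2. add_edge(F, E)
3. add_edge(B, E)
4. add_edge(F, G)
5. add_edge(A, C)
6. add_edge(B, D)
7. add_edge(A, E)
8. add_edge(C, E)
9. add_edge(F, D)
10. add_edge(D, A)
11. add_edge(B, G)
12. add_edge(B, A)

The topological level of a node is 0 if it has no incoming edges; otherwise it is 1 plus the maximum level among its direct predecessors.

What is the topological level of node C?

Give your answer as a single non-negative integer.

Answer: 3

Derivation:
Op 1: add_edge(D, G). Edges now: 1
Op 2: add_edge(F, E). Edges now: 2
Op 3: add_edge(B, E). Edges now: 3
Op 4: add_edge(F, G). Edges now: 4
Op 5: add_edge(A, C). Edges now: 5
Op 6: add_edge(B, D). Edges now: 6
Op 7: add_edge(A, E). Edges now: 7
Op 8: add_edge(C, E). Edges now: 8
Op 9: add_edge(F, D). Edges now: 9
Op 10: add_edge(D, A). Edges now: 10
Op 11: add_edge(B, G). Edges now: 11
Op 12: add_edge(B, A). Edges now: 12
Compute levels (Kahn BFS):
  sources (in-degree 0): B, F
  process B: level=0
    B->A: in-degree(A)=1, level(A)>=1
    B->D: in-degree(D)=1, level(D)>=1
    B->E: in-degree(E)=3, level(E)>=1
    B->G: in-degree(G)=2, level(G)>=1
  process F: level=0
    F->D: in-degree(D)=0, level(D)=1, enqueue
    F->E: in-degree(E)=2, level(E)>=1
    F->G: in-degree(G)=1, level(G)>=1
  process D: level=1
    D->A: in-degree(A)=0, level(A)=2, enqueue
    D->G: in-degree(G)=0, level(G)=2, enqueue
  process A: level=2
    A->C: in-degree(C)=0, level(C)=3, enqueue
    A->E: in-degree(E)=1, level(E)>=3
  process G: level=2
  process C: level=3
    C->E: in-degree(E)=0, level(E)=4, enqueue
  process E: level=4
All levels: A:2, B:0, C:3, D:1, E:4, F:0, G:2
level(C) = 3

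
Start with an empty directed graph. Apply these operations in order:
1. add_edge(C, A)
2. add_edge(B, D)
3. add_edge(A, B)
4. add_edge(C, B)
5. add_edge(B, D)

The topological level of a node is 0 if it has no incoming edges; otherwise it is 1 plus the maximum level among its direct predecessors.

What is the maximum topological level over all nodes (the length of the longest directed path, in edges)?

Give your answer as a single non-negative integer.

Op 1: add_edge(C, A). Edges now: 1
Op 2: add_edge(B, D). Edges now: 2
Op 3: add_edge(A, B). Edges now: 3
Op 4: add_edge(C, B). Edges now: 4
Op 5: add_edge(B, D) (duplicate, no change). Edges now: 4
Compute levels (Kahn BFS):
  sources (in-degree 0): C
  process C: level=0
    C->A: in-degree(A)=0, level(A)=1, enqueue
    C->B: in-degree(B)=1, level(B)>=1
  process A: level=1
    A->B: in-degree(B)=0, level(B)=2, enqueue
  process B: level=2
    B->D: in-degree(D)=0, level(D)=3, enqueue
  process D: level=3
All levels: A:1, B:2, C:0, D:3
max level = 3

Answer: 3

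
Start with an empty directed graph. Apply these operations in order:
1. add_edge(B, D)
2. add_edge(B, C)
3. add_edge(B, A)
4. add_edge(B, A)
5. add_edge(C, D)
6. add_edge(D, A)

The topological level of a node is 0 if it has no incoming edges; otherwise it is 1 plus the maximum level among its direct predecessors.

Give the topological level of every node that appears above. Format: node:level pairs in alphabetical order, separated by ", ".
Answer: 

Answer: A:3, B:0, C:1, D:2

Derivation:
Op 1: add_edge(B, D). Edges now: 1
Op 2: add_edge(B, C). Edges now: 2
Op 3: add_edge(B, A). Edges now: 3
Op 4: add_edge(B, A) (duplicate, no change). Edges now: 3
Op 5: add_edge(C, D). Edges now: 4
Op 6: add_edge(D, A). Edges now: 5
Compute levels (Kahn BFS):
  sources (in-degree 0): B
  process B: level=0
    B->A: in-degree(A)=1, level(A)>=1
    B->C: in-degree(C)=0, level(C)=1, enqueue
    B->D: in-degree(D)=1, level(D)>=1
  process C: level=1
    C->D: in-degree(D)=0, level(D)=2, enqueue
  process D: level=2
    D->A: in-degree(A)=0, level(A)=3, enqueue
  process A: level=3
All levels: A:3, B:0, C:1, D:2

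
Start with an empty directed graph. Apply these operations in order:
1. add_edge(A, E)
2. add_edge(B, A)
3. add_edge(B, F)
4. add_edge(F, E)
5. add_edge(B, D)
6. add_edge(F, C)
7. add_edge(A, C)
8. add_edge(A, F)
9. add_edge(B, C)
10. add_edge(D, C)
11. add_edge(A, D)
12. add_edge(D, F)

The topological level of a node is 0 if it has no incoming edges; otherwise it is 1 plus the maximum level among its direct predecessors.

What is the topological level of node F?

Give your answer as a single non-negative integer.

Answer: 3

Derivation:
Op 1: add_edge(A, E). Edges now: 1
Op 2: add_edge(B, A). Edges now: 2
Op 3: add_edge(B, F). Edges now: 3
Op 4: add_edge(F, E). Edges now: 4
Op 5: add_edge(B, D). Edges now: 5
Op 6: add_edge(F, C). Edges now: 6
Op 7: add_edge(A, C). Edges now: 7
Op 8: add_edge(A, F). Edges now: 8
Op 9: add_edge(B, C). Edges now: 9
Op 10: add_edge(D, C). Edges now: 10
Op 11: add_edge(A, D). Edges now: 11
Op 12: add_edge(D, F). Edges now: 12
Compute levels (Kahn BFS):
  sources (in-degree 0): B
  process B: level=0
    B->A: in-degree(A)=0, level(A)=1, enqueue
    B->C: in-degree(C)=3, level(C)>=1
    B->D: in-degree(D)=1, level(D)>=1
    B->F: in-degree(F)=2, level(F)>=1
  process A: level=1
    A->C: in-degree(C)=2, level(C)>=2
    A->D: in-degree(D)=0, level(D)=2, enqueue
    A->E: in-degree(E)=1, level(E)>=2
    A->F: in-degree(F)=1, level(F)>=2
  process D: level=2
    D->C: in-degree(C)=1, level(C)>=3
    D->F: in-degree(F)=0, level(F)=3, enqueue
  process F: level=3
    F->C: in-degree(C)=0, level(C)=4, enqueue
    F->E: in-degree(E)=0, level(E)=4, enqueue
  process C: level=4
  process E: level=4
All levels: A:1, B:0, C:4, D:2, E:4, F:3
level(F) = 3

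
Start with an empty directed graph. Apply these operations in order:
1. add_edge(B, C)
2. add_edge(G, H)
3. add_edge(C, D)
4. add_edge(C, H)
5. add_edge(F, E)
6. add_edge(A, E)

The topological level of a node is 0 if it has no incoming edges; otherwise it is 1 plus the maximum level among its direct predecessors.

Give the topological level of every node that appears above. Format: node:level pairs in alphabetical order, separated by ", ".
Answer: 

Answer: A:0, B:0, C:1, D:2, E:1, F:0, G:0, H:2

Derivation:
Op 1: add_edge(B, C). Edges now: 1
Op 2: add_edge(G, H). Edges now: 2
Op 3: add_edge(C, D). Edges now: 3
Op 4: add_edge(C, H). Edges now: 4
Op 5: add_edge(F, E). Edges now: 5
Op 6: add_edge(A, E). Edges now: 6
Compute levels (Kahn BFS):
  sources (in-degree 0): A, B, F, G
  process A: level=0
    A->E: in-degree(E)=1, level(E)>=1
  process B: level=0
    B->C: in-degree(C)=0, level(C)=1, enqueue
  process F: level=0
    F->E: in-degree(E)=0, level(E)=1, enqueue
  process G: level=0
    G->H: in-degree(H)=1, level(H)>=1
  process C: level=1
    C->D: in-degree(D)=0, level(D)=2, enqueue
    C->H: in-degree(H)=0, level(H)=2, enqueue
  process E: level=1
  process D: level=2
  process H: level=2
All levels: A:0, B:0, C:1, D:2, E:1, F:0, G:0, H:2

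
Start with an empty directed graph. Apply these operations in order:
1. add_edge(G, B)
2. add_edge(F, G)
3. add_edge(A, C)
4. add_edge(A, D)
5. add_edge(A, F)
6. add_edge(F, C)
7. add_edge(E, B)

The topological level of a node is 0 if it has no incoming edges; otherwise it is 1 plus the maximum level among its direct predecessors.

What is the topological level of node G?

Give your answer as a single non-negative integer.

Op 1: add_edge(G, B). Edges now: 1
Op 2: add_edge(F, G). Edges now: 2
Op 3: add_edge(A, C). Edges now: 3
Op 4: add_edge(A, D). Edges now: 4
Op 5: add_edge(A, F). Edges now: 5
Op 6: add_edge(F, C). Edges now: 6
Op 7: add_edge(E, B). Edges now: 7
Compute levels (Kahn BFS):
  sources (in-degree 0): A, E
  process A: level=0
    A->C: in-degree(C)=1, level(C)>=1
    A->D: in-degree(D)=0, level(D)=1, enqueue
    A->F: in-degree(F)=0, level(F)=1, enqueue
  process E: level=0
    E->B: in-degree(B)=1, level(B)>=1
  process D: level=1
  process F: level=1
    F->C: in-degree(C)=0, level(C)=2, enqueue
    F->G: in-degree(G)=0, level(G)=2, enqueue
  process C: level=2
  process G: level=2
    G->B: in-degree(B)=0, level(B)=3, enqueue
  process B: level=3
All levels: A:0, B:3, C:2, D:1, E:0, F:1, G:2
level(G) = 2

Answer: 2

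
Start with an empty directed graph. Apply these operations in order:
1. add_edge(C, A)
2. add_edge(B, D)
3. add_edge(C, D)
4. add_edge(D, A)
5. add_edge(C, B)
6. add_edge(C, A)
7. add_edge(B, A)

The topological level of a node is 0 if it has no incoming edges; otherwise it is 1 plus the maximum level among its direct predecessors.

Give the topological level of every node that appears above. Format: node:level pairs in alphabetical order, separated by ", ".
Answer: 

Answer: A:3, B:1, C:0, D:2

Derivation:
Op 1: add_edge(C, A). Edges now: 1
Op 2: add_edge(B, D). Edges now: 2
Op 3: add_edge(C, D). Edges now: 3
Op 4: add_edge(D, A). Edges now: 4
Op 5: add_edge(C, B). Edges now: 5
Op 6: add_edge(C, A) (duplicate, no change). Edges now: 5
Op 7: add_edge(B, A). Edges now: 6
Compute levels (Kahn BFS):
  sources (in-degree 0): C
  process C: level=0
    C->A: in-degree(A)=2, level(A)>=1
    C->B: in-degree(B)=0, level(B)=1, enqueue
    C->D: in-degree(D)=1, level(D)>=1
  process B: level=1
    B->A: in-degree(A)=1, level(A)>=2
    B->D: in-degree(D)=0, level(D)=2, enqueue
  process D: level=2
    D->A: in-degree(A)=0, level(A)=3, enqueue
  process A: level=3
All levels: A:3, B:1, C:0, D:2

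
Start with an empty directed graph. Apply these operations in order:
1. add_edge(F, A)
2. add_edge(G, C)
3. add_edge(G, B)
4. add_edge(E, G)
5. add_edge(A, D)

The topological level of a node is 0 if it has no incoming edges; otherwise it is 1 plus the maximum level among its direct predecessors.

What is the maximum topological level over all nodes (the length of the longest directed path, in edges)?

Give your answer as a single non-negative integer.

Op 1: add_edge(F, A). Edges now: 1
Op 2: add_edge(G, C). Edges now: 2
Op 3: add_edge(G, B). Edges now: 3
Op 4: add_edge(E, G). Edges now: 4
Op 5: add_edge(A, D). Edges now: 5
Compute levels (Kahn BFS):
  sources (in-degree 0): E, F
  process E: level=0
    E->G: in-degree(G)=0, level(G)=1, enqueue
  process F: level=0
    F->A: in-degree(A)=0, level(A)=1, enqueue
  process G: level=1
    G->B: in-degree(B)=0, level(B)=2, enqueue
    G->C: in-degree(C)=0, level(C)=2, enqueue
  process A: level=1
    A->D: in-degree(D)=0, level(D)=2, enqueue
  process B: level=2
  process C: level=2
  process D: level=2
All levels: A:1, B:2, C:2, D:2, E:0, F:0, G:1
max level = 2

Answer: 2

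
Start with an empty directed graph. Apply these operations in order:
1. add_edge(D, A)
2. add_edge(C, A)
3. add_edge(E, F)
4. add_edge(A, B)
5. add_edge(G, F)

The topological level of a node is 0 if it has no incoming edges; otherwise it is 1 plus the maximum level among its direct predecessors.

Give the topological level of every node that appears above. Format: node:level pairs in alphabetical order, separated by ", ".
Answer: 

Op 1: add_edge(D, A). Edges now: 1
Op 2: add_edge(C, A). Edges now: 2
Op 3: add_edge(E, F). Edges now: 3
Op 4: add_edge(A, B). Edges now: 4
Op 5: add_edge(G, F). Edges now: 5
Compute levels (Kahn BFS):
  sources (in-degree 0): C, D, E, G
  process C: level=0
    C->A: in-degree(A)=1, level(A)>=1
  process D: level=0
    D->A: in-degree(A)=0, level(A)=1, enqueue
  process E: level=0
    E->F: in-degree(F)=1, level(F)>=1
  process G: level=0
    G->F: in-degree(F)=0, level(F)=1, enqueue
  process A: level=1
    A->B: in-degree(B)=0, level(B)=2, enqueue
  process F: level=1
  process B: level=2
All levels: A:1, B:2, C:0, D:0, E:0, F:1, G:0

Answer: A:1, B:2, C:0, D:0, E:0, F:1, G:0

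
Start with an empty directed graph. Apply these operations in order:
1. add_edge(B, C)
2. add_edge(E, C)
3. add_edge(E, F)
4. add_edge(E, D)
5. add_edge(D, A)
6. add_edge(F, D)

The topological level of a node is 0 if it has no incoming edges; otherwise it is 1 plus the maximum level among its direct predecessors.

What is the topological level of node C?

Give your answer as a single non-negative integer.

Op 1: add_edge(B, C). Edges now: 1
Op 2: add_edge(E, C). Edges now: 2
Op 3: add_edge(E, F). Edges now: 3
Op 4: add_edge(E, D). Edges now: 4
Op 5: add_edge(D, A). Edges now: 5
Op 6: add_edge(F, D). Edges now: 6
Compute levels (Kahn BFS):
  sources (in-degree 0): B, E
  process B: level=0
    B->C: in-degree(C)=1, level(C)>=1
  process E: level=0
    E->C: in-degree(C)=0, level(C)=1, enqueue
    E->D: in-degree(D)=1, level(D)>=1
    E->F: in-degree(F)=0, level(F)=1, enqueue
  process C: level=1
  process F: level=1
    F->D: in-degree(D)=0, level(D)=2, enqueue
  process D: level=2
    D->A: in-degree(A)=0, level(A)=3, enqueue
  process A: level=3
All levels: A:3, B:0, C:1, D:2, E:0, F:1
level(C) = 1

Answer: 1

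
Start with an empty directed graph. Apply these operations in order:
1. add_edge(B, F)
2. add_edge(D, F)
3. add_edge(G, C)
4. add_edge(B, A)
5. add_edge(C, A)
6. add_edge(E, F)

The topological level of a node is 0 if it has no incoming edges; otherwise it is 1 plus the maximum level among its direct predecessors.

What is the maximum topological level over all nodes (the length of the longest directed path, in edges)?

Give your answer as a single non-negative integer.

Op 1: add_edge(B, F). Edges now: 1
Op 2: add_edge(D, F). Edges now: 2
Op 3: add_edge(G, C). Edges now: 3
Op 4: add_edge(B, A). Edges now: 4
Op 5: add_edge(C, A). Edges now: 5
Op 6: add_edge(E, F). Edges now: 6
Compute levels (Kahn BFS):
  sources (in-degree 0): B, D, E, G
  process B: level=0
    B->A: in-degree(A)=1, level(A)>=1
    B->F: in-degree(F)=2, level(F)>=1
  process D: level=0
    D->F: in-degree(F)=1, level(F)>=1
  process E: level=0
    E->F: in-degree(F)=0, level(F)=1, enqueue
  process G: level=0
    G->C: in-degree(C)=0, level(C)=1, enqueue
  process F: level=1
  process C: level=1
    C->A: in-degree(A)=0, level(A)=2, enqueue
  process A: level=2
All levels: A:2, B:0, C:1, D:0, E:0, F:1, G:0
max level = 2

Answer: 2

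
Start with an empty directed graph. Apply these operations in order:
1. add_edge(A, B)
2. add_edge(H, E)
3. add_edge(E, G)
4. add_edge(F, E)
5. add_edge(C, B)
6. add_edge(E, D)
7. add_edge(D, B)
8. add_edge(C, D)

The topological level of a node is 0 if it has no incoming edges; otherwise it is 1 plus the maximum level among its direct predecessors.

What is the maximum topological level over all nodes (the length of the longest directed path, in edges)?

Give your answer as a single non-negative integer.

Answer: 3

Derivation:
Op 1: add_edge(A, B). Edges now: 1
Op 2: add_edge(H, E). Edges now: 2
Op 3: add_edge(E, G). Edges now: 3
Op 4: add_edge(F, E). Edges now: 4
Op 5: add_edge(C, B). Edges now: 5
Op 6: add_edge(E, D). Edges now: 6
Op 7: add_edge(D, B). Edges now: 7
Op 8: add_edge(C, D). Edges now: 8
Compute levels (Kahn BFS):
  sources (in-degree 0): A, C, F, H
  process A: level=0
    A->B: in-degree(B)=2, level(B)>=1
  process C: level=0
    C->B: in-degree(B)=1, level(B)>=1
    C->D: in-degree(D)=1, level(D)>=1
  process F: level=0
    F->E: in-degree(E)=1, level(E)>=1
  process H: level=0
    H->E: in-degree(E)=0, level(E)=1, enqueue
  process E: level=1
    E->D: in-degree(D)=0, level(D)=2, enqueue
    E->G: in-degree(G)=0, level(G)=2, enqueue
  process D: level=2
    D->B: in-degree(B)=0, level(B)=3, enqueue
  process G: level=2
  process B: level=3
All levels: A:0, B:3, C:0, D:2, E:1, F:0, G:2, H:0
max level = 3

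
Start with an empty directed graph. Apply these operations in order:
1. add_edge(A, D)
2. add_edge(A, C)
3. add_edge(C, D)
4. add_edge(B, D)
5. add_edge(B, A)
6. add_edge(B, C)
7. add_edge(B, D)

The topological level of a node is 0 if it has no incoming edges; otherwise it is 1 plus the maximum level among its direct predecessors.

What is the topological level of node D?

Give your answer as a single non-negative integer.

Answer: 3

Derivation:
Op 1: add_edge(A, D). Edges now: 1
Op 2: add_edge(A, C). Edges now: 2
Op 3: add_edge(C, D). Edges now: 3
Op 4: add_edge(B, D). Edges now: 4
Op 5: add_edge(B, A). Edges now: 5
Op 6: add_edge(B, C). Edges now: 6
Op 7: add_edge(B, D) (duplicate, no change). Edges now: 6
Compute levels (Kahn BFS):
  sources (in-degree 0): B
  process B: level=0
    B->A: in-degree(A)=0, level(A)=1, enqueue
    B->C: in-degree(C)=1, level(C)>=1
    B->D: in-degree(D)=2, level(D)>=1
  process A: level=1
    A->C: in-degree(C)=0, level(C)=2, enqueue
    A->D: in-degree(D)=1, level(D)>=2
  process C: level=2
    C->D: in-degree(D)=0, level(D)=3, enqueue
  process D: level=3
All levels: A:1, B:0, C:2, D:3
level(D) = 3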